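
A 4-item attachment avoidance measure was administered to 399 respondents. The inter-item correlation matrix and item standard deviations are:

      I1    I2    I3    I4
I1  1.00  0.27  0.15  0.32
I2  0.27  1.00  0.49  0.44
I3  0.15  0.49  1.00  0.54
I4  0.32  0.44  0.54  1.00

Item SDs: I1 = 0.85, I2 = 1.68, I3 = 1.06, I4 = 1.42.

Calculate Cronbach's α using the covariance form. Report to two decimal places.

Σσ²ᵢ = 0.85² + 1.68² + 1.06² + 1.42² = 6.6849
Covariances σ_ij = r_ij · s_i · s_j:
  σ(I1,I2) = 0.27 × 0.85 × 1.68 = 0.3856
  σ(I1,I3) = 0.15 × 0.85 × 1.06 = 0.1352
  σ(I1,I4) = 0.32 × 0.85 × 1.42 = 0.3862
  σ(I2,I3) = 0.49 × 1.68 × 1.06 = 0.8726
  σ(I2,I4) = 0.44 × 1.68 × 1.42 = 1.0497
  σ(I3,I4) = 0.54 × 1.06 × 1.42 = 0.8128
σ²_T = Σσ²ᵢ + 2·Σσ_ij = 6.6849 + 2 × 3.6421 = 13.9691
α = (4/3)·(1 − 6.6849/13.9691) = 0.70

Cronbach's α = 0.70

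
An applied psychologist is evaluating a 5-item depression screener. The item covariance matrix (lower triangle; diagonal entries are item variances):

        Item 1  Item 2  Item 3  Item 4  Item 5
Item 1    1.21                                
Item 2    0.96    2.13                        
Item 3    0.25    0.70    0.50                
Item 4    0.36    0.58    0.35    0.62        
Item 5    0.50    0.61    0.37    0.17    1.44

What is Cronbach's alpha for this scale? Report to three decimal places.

Σσ²ᵢ = 1.21 + 2.13 + 0.50 + 0.62 + 1.44 = 5.90
Sum of off-diagonal covariances = 4.85
Var(T) = 5.90 + 2 × 4.85 = 15.60
α = (k/(k−1))·(1 − Σσ²ᵢ/Var(T)) = (5/4)·(1 − 5.90/15.60) = 0.777

α = 0.777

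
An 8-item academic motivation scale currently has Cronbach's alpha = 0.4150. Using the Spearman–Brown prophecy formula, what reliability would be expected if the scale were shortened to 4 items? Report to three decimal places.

predicted reliability = 0.262

Length factor m = 4/8 = 0.5000
α' = m·α / (1 − (1−m)·α)
   = 4/8 × 0.4150 / (1 − (1 − 4/8) × 0.4150)
   = 0.2075 / 0.7925 = 0.262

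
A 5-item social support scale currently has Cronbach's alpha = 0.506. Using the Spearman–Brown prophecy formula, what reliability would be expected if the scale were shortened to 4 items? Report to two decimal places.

predicted reliability = 0.45

Length factor m = 4/5 = 0.8000
α' = m·α / (1 − (1−m)·α)
   = 4/5 × 0.506 / (1 − (1 − 4/5) × 0.506)
   = 0.4048 / 0.8988 = 0.45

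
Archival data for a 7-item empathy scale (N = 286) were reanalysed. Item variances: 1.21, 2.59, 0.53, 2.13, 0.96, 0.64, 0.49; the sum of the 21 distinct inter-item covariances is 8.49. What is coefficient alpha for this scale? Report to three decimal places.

Σσ²ᵢ = 1.21 + 2.59 + 0.53 + 2.13 + 0.96 + 0.64 + 0.49 = 8.55
Sum of distinct covariances = 8.49
Var(T) = Σσ²ᵢ + 2·Σcov = 8.55 + 2 × 8.49 = 25.53
α = (7/6)·(1 − 8.55/25.53) = 0.776

coefficient alpha = 0.776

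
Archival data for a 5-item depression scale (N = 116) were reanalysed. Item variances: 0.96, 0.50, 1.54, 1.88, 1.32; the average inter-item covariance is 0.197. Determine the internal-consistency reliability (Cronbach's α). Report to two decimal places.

ΣVar(i) = 0.96 + 0.50 + 1.54 + 1.88 + 1.32 = 6.20
Sum of the 10 distinct covariances = 10 × 0.197 = 1.970
σ²_T = ΣVar(i) + 2·Σcov = 6.20 + 2 × 1.970 = 10.140
α = (5/4)·(1 − 6.20/10.140) = 0.49

α = 0.49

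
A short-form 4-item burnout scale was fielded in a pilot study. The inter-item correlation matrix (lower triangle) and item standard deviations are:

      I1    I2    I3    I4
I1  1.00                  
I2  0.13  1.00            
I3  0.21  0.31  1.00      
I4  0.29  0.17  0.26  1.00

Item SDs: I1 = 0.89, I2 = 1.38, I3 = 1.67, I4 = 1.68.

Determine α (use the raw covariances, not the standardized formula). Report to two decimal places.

α = 0.53

Σσ²ᵢ = 0.89² + 1.38² + 1.67² + 1.68² = 8.3078
Covariances σ_ij = r_ij · s_i · s_j:
  σ(I1,I2) = 0.13 × 0.89 × 1.38 = 0.1597
  σ(I1,I3) = 0.21 × 0.89 × 1.67 = 0.3121
  σ(I1,I4) = 0.29 × 0.89 × 1.68 = 0.4336
  σ(I2,I3) = 0.31 × 1.38 × 1.67 = 0.7144
  σ(I2,I4) = 0.17 × 1.38 × 1.68 = 0.3941
  σ(I3,I4) = 0.26 × 1.67 × 1.68 = 0.7295
σ²_T = Σσ²ᵢ + 2·Σσ_ij = 8.3078 + 2 × 2.7434 = 13.7946
α = (4/3)·(1 − 8.3078/13.7946) = 0.53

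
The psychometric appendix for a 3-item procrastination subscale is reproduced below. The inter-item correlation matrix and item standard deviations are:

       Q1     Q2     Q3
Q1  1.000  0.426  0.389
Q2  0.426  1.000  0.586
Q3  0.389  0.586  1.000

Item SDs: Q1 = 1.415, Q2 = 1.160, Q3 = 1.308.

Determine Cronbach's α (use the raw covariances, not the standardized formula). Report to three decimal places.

Σσ²ᵢ = 1.415² + 1.160² + 1.308² = 5.0587
Covariances σ_ij = r_ij · s_i · s_j:
  σ(Q1,Q2) = 0.426 × 1.415 × 1.160 = 0.6992
  σ(Q1,Q3) = 0.389 × 1.415 × 1.308 = 0.7200
  σ(Q2,Q3) = 0.586 × 1.160 × 1.308 = 0.8891
σ²_T = Σσ²ᵢ + 2·Σσ_ij = 5.0587 + 2 × 2.3083 = 9.6753
α = (3/2)·(1 − 5.0587/9.6753) = 0.716

Cronbach's α = 0.716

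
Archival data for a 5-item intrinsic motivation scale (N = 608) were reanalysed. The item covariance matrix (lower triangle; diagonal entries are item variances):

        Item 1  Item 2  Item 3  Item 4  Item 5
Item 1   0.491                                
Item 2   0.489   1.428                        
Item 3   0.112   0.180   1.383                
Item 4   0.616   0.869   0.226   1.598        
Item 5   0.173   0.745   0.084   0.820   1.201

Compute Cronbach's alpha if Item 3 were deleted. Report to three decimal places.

Remaining items: Item 1, Item 2, Item 4, Item 5 (k = 4).
Σσ²ᵢ = 0.491 + 1.428 + 1.598 + 1.201 = 4.718
σ²_T = 4.718 + 2 × 3.712 = 12.142
α (item deleted) = (4/3)·(1 − 4.718/12.142) = 0.815

α = 0.815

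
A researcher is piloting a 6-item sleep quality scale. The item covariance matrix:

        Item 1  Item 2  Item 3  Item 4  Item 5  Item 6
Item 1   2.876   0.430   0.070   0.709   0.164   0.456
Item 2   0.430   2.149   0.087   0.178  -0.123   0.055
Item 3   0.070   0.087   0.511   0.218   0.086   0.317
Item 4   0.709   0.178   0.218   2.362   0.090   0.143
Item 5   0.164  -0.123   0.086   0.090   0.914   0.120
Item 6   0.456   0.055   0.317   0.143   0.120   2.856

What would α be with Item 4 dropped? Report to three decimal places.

α = 0.329

Remaining items: Item 1, Item 2, Item 3, Item 5, Item 6 (k = 5).
ΣVar(i) = 2.876 + 2.149 + 0.511 + 0.914 + 2.856 = 9.306
σ²_total = 9.306 + 2 × 1.662 = 12.630
α (item deleted) = (5/4)·(1 − 9.306/12.630) = 0.329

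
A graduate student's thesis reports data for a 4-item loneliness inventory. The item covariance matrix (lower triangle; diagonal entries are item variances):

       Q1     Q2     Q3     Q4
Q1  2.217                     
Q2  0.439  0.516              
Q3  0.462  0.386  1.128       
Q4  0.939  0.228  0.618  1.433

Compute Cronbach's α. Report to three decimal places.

α = 0.716

ΣVar(i) = 2.217 + 0.516 + 1.128 + 1.433 = 5.294
Sum of the distinct covariances = 3.072
σ²_T = 5.294 + 2 × 3.072 = 11.438
α = (k/(k−1))·(1 − ΣVar(i)/σ²_T) = (4/3)·(1 − 5.294/11.438) = 0.716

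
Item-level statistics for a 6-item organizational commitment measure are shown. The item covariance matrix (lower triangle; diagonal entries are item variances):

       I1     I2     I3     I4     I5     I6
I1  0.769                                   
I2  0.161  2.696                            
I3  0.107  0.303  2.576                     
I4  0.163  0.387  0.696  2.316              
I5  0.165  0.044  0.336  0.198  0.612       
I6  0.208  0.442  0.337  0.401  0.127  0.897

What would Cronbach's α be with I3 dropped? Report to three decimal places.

α = 0.483

Remaining items: I1, I2, I4, I5, I6 (k = 5).
sum of item variances = 0.769 + 2.696 + 2.316 + 0.612 + 0.897 = 7.290
σ²_total = 7.290 + 2 × 2.296 = 11.882
α (item deleted) = (5/4)·(1 − 7.290/11.882) = 0.483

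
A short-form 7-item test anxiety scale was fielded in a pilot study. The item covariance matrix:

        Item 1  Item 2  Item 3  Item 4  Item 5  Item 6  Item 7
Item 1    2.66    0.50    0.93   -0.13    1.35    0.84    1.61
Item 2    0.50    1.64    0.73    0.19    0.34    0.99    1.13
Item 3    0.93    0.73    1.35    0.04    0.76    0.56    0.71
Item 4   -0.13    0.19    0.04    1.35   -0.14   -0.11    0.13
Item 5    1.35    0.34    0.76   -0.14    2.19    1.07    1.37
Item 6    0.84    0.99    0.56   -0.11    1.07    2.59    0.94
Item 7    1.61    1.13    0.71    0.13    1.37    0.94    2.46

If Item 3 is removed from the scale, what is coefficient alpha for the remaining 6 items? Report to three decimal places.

Remaining items: Item 1, Item 2, Item 4, Item 5, Item 6, Item 7 (k = 6).
Σσ²ᵢ = 2.66 + 1.64 + 1.35 + 2.19 + 2.59 + 2.46 = 12.89
σ²_total = 12.89 + 2 × 10.08 = 33.05
α (item deleted) = (6/5)·(1 − 12.89/33.05) = 0.732

coefficient alpha = 0.732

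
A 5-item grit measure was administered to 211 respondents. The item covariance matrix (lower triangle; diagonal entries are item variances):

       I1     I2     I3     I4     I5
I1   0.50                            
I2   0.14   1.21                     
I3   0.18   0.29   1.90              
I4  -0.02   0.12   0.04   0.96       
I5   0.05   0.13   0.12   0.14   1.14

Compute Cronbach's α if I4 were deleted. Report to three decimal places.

α = 0.369

Remaining items: I1, I2, I3, I5 (k = 4).
sum of item variances = 0.50 + 1.21 + 1.90 + 1.14 = 4.75
σ²_total = 4.75 + 2 × 0.91 = 6.57
α (item deleted) = (4/3)·(1 − 4.75/6.57) = 0.369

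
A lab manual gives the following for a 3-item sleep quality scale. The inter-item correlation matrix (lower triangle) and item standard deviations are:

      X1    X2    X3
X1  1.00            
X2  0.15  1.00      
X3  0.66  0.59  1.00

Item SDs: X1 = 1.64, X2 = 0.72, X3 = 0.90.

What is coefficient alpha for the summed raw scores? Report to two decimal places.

α = 0.65

Σσ²ᵢ = 1.64² + 0.72² + 0.90² = 4.0180
Covariances σ_ij = r_ij · s_i · s_j:
  σ(X1,X2) = 0.15 × 1.64 × 0.72 = 0.1771
  σ(X1,X3) = 0.66 × 1.64 × 0.90 = 0.9742
  σ(X2,X3) = 0.59 × 0.72 × 0.90 = 0.3823
σ²_T = Σσ²ᵢ + 2·Σσ_ij = 4.0180 + 2 × 1.5336 = 7.0852
α = (3/2)·(1 − 4.0180/7.0852) = 0.65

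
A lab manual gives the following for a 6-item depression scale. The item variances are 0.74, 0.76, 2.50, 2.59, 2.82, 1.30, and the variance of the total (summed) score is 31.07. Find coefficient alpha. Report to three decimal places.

sum of item variances = 0.74 + 0.76 + 2.50 + 2.59 + 2.82 + 1.30 = 10.71
α = (k/(k−1))·(1 − sum of item variances/Var(T)) = (6/5)·(1 − 10.71/31.07) = 0.786

coefficient alpha = 0.786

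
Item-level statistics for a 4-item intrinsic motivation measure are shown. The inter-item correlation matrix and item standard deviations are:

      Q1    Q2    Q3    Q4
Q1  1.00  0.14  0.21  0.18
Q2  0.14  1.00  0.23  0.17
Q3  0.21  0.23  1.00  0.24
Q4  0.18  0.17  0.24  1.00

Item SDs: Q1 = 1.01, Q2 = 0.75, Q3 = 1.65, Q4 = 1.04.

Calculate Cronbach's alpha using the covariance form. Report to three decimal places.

α = 0.472

Σσ²ᵢ = 1.01² + 0.75² + 1.65² + 1.04² = 5.3867
Covariances σ_ij = r_ij · s_i · s_j:
  σ(Q1,Q2) = 0.14 × 1.01 × 0.75 = 0.1061
  σ(Q1,Q3) = 0.21 × 1.01 × 1.65 = 0.3500
  σ(Q1,Q4) = 0.18 × 1.01 × 1.04 = 0.1891
  σ(Q2,Q3) = 0.23 × 0.75 × 1.65 = 0.2846
  σ(Q2,Q4) = 0.17 × 0.75 × 1.04 = 0.1326
  σ(Q3,Q4) = 0.24 × 1.65 × 1.04 = 0.4118
σ²_T = Σσ²ᵢ + 2·Σσ_ij = 5.3867 + 2 × 1.4742 = 8.3351
α = (4/3)·(1 − 5.3867/8.3351) = 0.472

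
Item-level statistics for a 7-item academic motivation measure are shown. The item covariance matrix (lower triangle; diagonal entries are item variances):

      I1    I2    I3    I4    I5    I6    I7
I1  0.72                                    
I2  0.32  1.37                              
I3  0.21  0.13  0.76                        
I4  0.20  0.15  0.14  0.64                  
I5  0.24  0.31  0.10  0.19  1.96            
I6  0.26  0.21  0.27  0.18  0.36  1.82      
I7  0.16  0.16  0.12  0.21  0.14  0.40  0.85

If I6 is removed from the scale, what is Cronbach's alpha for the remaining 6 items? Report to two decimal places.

Remaining items: I1, I2, I3, I4, I5, I7 (k = 6).
ΣVar(i) = 0.72 + 1.37 + 0.76 + 0.64 + 1.96 + 0.85 = 6.30
σ²_total = 6.30 + 2 × 2.78 = 11.86
α (item deleted) = (6/5)·(1 − 6.30/11.86) = 0.56

α = 0.56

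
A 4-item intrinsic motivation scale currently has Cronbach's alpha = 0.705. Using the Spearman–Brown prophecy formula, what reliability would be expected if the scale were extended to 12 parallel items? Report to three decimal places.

Length factor m = 12/4 = 3.0000
α' = m·α / (1 + (m−1)·α)
   = 12/4 × 0.705 / (1 + (12/4 − 1) × 0.705)
   = 2.1150 / 2.4100 = 0.878

predicted reliability = 0.878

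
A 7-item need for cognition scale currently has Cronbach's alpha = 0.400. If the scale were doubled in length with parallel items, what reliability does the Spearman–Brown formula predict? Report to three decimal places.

predicted reliability = 0.571

Length factor m = 2
α' = m·α / (1 + (m−1)·α)
   = 2 × 0.400 / (1 + (2 − 1) × 0.400)
   = 0.8000 / 1.4000 = 0.571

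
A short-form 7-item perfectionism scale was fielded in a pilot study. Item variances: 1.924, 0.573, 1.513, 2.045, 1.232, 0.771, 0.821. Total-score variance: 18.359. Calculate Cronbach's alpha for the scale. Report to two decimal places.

sum of item variances = 1.924 + 0.573 + 1.513 + 2.045 + 1.232 + 0.771 + 0.821 = 8.879
α = (k/(k−1))·(1 − sum of item variances/total variance) = (7/6)·(1 − 8.879/18.359) = 0.60

Cronbach's alpha = 0.60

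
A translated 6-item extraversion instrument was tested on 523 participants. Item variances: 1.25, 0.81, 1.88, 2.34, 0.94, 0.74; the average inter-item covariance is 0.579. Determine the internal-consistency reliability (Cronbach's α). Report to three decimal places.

ΣVar(i) = 1.25 + 0.81 + 1.88 + 2.34 + 0.94 + 0.74 = 7.96
Sum of the 15 distinct covariances = 15 × 0.579 = 8.685
σ²_T = ΣVar(i) + 2·Σcov = 7.96 + 2 × 8.685 = 25.330
α = (6/5)·(1 − 7.96/25.330) = 0.823

α = 0.823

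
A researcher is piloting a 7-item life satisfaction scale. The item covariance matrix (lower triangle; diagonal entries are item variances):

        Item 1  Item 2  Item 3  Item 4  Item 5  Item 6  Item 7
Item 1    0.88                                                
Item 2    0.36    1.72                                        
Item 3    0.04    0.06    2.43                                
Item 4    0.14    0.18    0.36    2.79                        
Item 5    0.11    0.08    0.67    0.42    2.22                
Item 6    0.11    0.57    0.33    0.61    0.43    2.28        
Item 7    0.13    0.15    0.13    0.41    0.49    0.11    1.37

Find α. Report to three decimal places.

α = 0.540

Σσ²ᵢ = 0.88 + 1.72 + 2.43 + 2.79 + 2.22 + 2.28 + 1.37 = 13.69
Sum of the distinct covariances = 5.89
total variance = 13.69 + 2 × 5.89 = 25.47
α = (k/(k−1))·(1 − Σσ²ᵢ/total variance) = (7/6)·(1 − 13.69/25.47) = 0.540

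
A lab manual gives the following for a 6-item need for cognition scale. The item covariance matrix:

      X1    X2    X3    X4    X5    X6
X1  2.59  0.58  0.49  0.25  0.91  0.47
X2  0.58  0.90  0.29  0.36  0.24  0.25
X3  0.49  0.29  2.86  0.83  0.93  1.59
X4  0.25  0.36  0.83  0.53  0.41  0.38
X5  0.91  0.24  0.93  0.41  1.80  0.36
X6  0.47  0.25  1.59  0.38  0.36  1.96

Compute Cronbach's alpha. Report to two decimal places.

ΣVar(i) = 2.59 + 0.90 + 2.86 + 0.53 + 1.80 + 1.96 = 10.64
Sum of the distinct covariances = 8.34
σ²_T = 10.64 + 2 × 8.34 = 27.32
α = (k/(k−1))·(1 − ΣVar(i)/σ²_T) = (6/5)·(1 − 10.64/27.32) = 0.73

α = 0.73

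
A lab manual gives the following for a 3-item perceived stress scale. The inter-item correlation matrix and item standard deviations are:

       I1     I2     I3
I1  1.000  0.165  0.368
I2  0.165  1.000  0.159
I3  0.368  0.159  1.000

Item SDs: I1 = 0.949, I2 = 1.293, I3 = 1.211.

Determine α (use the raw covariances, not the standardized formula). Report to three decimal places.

α = 0.453

Σσ²ᵢ = 0.949² + 1.293² + 1.211² = 4.0390
Covariances σ_ij = r_ij · s_i · s_j:
  σ(I1,I2) = 0.165 × 0.949 × 1.293 = 0.2025
  σ(I1,I3) = 0.368 × 0.949 × 1.211 = 0.4229
  σ(I2,I3) = 0.159 × 1.293 × 1.211 = 0.2490
σ²_T = Σσ²ᵢ + 2·Σσ_ij = 4.0390 + 2 × 0.8744 = 5.7878
α = (3/2)·(1 − 4.0390/5.7878) = 0.453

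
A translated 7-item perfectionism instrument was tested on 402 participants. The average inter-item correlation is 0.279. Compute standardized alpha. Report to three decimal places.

Standardized α = k·r̄ / (1 + (k−1)·r̄) = 7 × 0.279 / (1 + 6 × 0.279)
  = 1.9530 / 2.6740 = 0.730

standardized alpha = 0.730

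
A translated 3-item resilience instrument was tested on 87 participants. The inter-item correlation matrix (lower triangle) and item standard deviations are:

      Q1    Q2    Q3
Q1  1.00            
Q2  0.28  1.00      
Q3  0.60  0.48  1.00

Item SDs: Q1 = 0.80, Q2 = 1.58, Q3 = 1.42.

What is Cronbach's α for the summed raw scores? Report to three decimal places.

α = 0.676

Σσ²ᵢ = 0.80² + 1.58² + 1.42² = 5.1528
Covariances σ_ij = r_ij · s_i · s_j:
  σ(Q1,Q2) = 0.28 × 0.80 × 1.58 = 0.3539
  σ(Q1,Q3) = 0.60 × 0.80 × 1.42 = 0.6816
  σ(Q2,Q3) = 0.48 × 1.58 × 1.42 = 1.0769
σ²_T = Σσ²ᵢ + 2·Σσ_ij = 5.1528 + 2 × 2.1124 = 9.3776
α = (3/2)·(1 − 5.1528/9.3776) = 0.676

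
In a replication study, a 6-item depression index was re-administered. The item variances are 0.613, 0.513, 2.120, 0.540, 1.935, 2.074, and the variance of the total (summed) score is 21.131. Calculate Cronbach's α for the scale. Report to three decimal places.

α = 0.757

Σσᵢ² = 0.613 + 0.513 + 2.120 + 0.540 + 1.935 + 2.074 = 7.795
α = (k/(k−1))·(1 − Σσᵢ²/total variance) = (6/5)·(1 − 7.795/21.131) = 0.757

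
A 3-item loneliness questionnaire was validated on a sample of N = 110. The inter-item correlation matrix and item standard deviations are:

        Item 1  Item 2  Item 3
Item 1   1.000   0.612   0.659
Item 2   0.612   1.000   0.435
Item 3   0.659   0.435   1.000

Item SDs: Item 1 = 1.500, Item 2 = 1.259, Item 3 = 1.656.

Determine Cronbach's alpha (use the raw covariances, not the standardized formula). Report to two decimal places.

α = 0.79

Σσ²ᵢ = 1.500² + 1.259² + 1.656² = 6.5774
Covariances σ_ij = r_ij · s_i · s_j:
  σ(Item 1,Item 2) = 0.612 × 1.500 × 1.259 = 1.1558
  σ(Item 1,Item 3) = 0.659 × 1.500 × 1.656 = 1.6370
  σ(Item 2,Item 3) = 0.435 × 1.259 × 1.656 = 0.9069
σ²_T = Σσ²ᵢ + 2·Σσ_ij = 6.5774 + 2 × 3.6997 = 13.9768
α = (3/2)·(1 − 6.5774/13.9768) = 0.79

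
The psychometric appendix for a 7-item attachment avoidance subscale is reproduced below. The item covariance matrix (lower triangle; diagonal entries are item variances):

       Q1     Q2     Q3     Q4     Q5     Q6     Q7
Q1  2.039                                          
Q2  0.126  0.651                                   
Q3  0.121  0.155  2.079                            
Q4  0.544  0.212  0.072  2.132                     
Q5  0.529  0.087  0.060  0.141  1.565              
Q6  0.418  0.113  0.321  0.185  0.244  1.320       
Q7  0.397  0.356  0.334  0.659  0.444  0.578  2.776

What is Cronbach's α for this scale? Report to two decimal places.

sum of item variances = 2.039 + 0.651 + 2.079 + 2.132 + 1.565 + 1.320 + 2.776 = 12.562
Σ_{i<j} σ_ij = 6.096
Var(T) = 12.562 + 2 × 6.096 = 24.754
α = (k/(k−1))·(1 − sum of item variances/Var(T)) = (7/6)·(1 − 12.562/24.754) = 0.57

α = 0.57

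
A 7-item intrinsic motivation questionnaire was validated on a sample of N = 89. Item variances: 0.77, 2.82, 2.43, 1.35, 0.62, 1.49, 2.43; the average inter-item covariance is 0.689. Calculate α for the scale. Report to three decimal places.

ΣVar(i) = 0.77 + 2.82 + 2.43 + 1.35 + 0.62 + 1.49 + 2.43 = 11.91
Sum of the 21 distinct covariances = 21 × 0.689 = 14.469
total variance = ΣVar(i) + 2·Σcov = 11.91 + 2 × 14.469 = 40.848
α = (7/6)·(1 − 11.91/40.848) = 0.827

α = 0.827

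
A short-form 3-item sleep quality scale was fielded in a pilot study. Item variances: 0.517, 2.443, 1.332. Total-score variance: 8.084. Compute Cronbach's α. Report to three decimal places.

Σσ²ᵢ = 0.517 + 2.443 + 1.332 = 4.292
α = (k/(k−1))·(1 − Σσ²ᵢ/σ²_T) = (3/2)·(1 − 4.292/8.084) = 0.704

α = 0.704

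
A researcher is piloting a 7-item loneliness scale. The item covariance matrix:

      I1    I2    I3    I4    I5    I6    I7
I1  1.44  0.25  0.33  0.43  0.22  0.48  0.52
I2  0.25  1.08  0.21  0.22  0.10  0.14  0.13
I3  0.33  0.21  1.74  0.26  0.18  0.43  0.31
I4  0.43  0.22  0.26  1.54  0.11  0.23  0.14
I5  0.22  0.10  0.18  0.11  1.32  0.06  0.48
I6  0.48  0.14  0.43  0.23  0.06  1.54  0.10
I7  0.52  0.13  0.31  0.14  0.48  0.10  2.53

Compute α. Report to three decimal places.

Σσ²ᵢ = 1.44 + 1.08 + 1.74 + 1.54 + 1.32 + 1.54 + 2.53 = 11.19
Sum of the distinct covariances = 5.33
σ²_total = 11.19 + 2 × 5.33 = 21.85
α = (k/(k−1))·(1 − Σσ²ᵢ/σ²_total) = (7/6)·(1 − 11.19/21.85) = 0.569

α = 0.569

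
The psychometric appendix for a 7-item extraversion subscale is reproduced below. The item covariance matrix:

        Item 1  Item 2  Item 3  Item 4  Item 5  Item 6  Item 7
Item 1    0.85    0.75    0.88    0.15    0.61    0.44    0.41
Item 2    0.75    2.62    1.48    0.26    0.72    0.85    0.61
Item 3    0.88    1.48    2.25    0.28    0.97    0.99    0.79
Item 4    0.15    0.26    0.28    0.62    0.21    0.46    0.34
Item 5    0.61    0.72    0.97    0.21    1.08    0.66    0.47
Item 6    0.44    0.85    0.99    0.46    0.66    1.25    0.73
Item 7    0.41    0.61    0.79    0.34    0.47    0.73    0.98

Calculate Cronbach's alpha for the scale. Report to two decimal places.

Cronbach's alpha = 0.85

Σσᵢ² = 0.85 + 2.62 + 2.25 + 0.62 + 1.08 + 1.25 + 0.98 = 9.65
Σ_{i<j} σ_ij = 13.06
σ²_total = 9.65 + 2 × 13.06 = 35.77
α = (k/(k−1))·(1 − Σσᵢ²/σ²_total) = (7/6)·(1 − 9.65/35.77) = 0.85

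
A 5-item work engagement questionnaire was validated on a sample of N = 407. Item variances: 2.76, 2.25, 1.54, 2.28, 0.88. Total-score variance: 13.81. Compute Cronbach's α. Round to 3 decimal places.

α = 0.371

Σσᵢ² = 2.76 + 2.25 + 1.54 + 2.28 + 0.88 = 9.71
α = (k/(k−1))·(1 − Σσᵢ²/total variance) = (5/4)·(1 − 9.71/13.81) = 0.371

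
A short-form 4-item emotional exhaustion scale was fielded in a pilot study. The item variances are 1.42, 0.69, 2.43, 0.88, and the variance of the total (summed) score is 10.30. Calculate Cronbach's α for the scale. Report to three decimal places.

Cronbach's α = 0.632

sum of item variances = 1.42 + 0.69 + 2.43 + 0.88 = 5.42
α = (k/(k−1))·(1 − sum of item variances/σ²_T) = (4/3)·(1 − 5.42/10.30) = 0.632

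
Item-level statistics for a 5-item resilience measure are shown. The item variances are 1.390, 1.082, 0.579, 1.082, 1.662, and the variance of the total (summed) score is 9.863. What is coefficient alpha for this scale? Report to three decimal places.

Σσᵢ² = 1.390 + 1.082 + 0.579 + 1.082 + 1.662 = 5.795
α = (k/(k−1))·(1 − Σσᵢ²/σ²_total) = (5/4)·(1 − 5.795/9.863) = 0.516

coefficient alpha = 0.516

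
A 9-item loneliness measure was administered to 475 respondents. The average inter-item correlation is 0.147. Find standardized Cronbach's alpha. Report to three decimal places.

Standardized α = k·r̄ / (1 + (k−1)·r̄) = 9 × 0.147 / (1 + 8 × 0.147)
  = 1.3230 / 2.1760 = 0.608

standardized Cronbach's alpha = 0.608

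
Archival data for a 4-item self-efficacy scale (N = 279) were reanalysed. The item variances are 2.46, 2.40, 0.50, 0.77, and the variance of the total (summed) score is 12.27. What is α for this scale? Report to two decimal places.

Σσ²ᵢ = 2.46 + 2.40 + 0.50 + 0.77 = 6.13
α = (k/(k−1))·(1 − Σσ²ᵢ/σ²_total) = (4/3)·(1 − 6.13/12.27) = 0.67

α = 0.67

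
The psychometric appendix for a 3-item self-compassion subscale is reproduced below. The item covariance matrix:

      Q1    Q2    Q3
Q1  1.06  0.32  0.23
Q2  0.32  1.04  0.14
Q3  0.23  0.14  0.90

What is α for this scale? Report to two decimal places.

α = 0.47

ΣVar(i) = 1.06 + 1.04 + 0.90 = 3.00
Sum of the distinct covariances = 0.69
total variance = 3.00 + 2 × 0.69 = 4.38
α = (k/(k−1))·(1 − ΣVar(i)/total variance) = (3/2)·(1 − 3.00/4.38) = 0.47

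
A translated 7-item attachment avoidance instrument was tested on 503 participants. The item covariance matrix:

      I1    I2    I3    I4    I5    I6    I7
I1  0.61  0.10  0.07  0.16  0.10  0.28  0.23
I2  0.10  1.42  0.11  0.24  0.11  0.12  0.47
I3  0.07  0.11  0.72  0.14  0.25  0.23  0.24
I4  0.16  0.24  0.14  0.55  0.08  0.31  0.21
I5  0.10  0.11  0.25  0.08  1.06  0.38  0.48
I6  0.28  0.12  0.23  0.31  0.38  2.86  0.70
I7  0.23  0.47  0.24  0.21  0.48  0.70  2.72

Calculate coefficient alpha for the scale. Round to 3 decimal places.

coefficient alpha = 0.586

Σσᵢ² = 0.61 + 1.42 + 0.72 + 0.55 + 1.06 + 2.86 + 2.72 = 9.94
Σ_{i<j} σ_ij = 5.01
Var(T) = 9.94 + 2 × 5.01 = 19.96
α = (k/(k−1))·(1 − Σσᵢ²/Var(T)) = (7/6)·(1 − 9.94/19.96) = 0.586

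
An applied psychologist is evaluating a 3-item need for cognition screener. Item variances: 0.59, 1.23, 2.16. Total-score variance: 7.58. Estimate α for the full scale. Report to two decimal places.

α = 0.71

sum of item variances = 0.59 + 1.23 + 2.16 = 3.98
α = (k/(k−1))·(1 − sum of item variances/σ²_total) = (3/2)·(1 − 3.98/7.58) = 0.71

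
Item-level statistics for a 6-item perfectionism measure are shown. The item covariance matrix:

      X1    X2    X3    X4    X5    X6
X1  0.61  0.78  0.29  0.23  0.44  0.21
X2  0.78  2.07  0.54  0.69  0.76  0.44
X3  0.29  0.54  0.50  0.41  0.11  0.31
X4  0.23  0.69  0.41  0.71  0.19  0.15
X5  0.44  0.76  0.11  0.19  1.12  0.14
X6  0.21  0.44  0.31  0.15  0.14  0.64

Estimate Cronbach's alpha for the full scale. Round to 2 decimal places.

ΣVar(i) = 0.61 + 2.07 + 0.50 + 0.71 + 1.12 + 0.64 = 5.65
Sum of the distinct covariances = 5.69
σ²_T = 5.65 + 2 × 5.69 = 17.03
α = (k/(k−1))·(1 − ΣVar(i)/σ²_T) = (6/5)·(1 − 5.65/17.03) = 0.80

α = 0.80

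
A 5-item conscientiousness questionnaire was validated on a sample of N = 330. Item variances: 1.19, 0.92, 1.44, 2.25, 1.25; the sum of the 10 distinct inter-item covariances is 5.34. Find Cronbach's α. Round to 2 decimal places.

α = 0.75

Σσᵢ² = 1.19 + 0.92 + 1.44 + 2.25 + 1.25 = 7.05
Sum of distinct covariances = 5.34
σ²_total = Σσᵢ² + 2·Σcov = 7.05 + 2 × 5.34 = 17.73
α = (5/4)·(1 − 7.05/17.73) = 0.75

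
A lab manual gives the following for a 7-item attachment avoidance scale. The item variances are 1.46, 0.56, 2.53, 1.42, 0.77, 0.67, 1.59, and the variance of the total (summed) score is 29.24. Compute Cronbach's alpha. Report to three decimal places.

Σσ²ᵢ = 1.46 + 0.56 + 2.53 + 1.42 + 0.77 + 0.67 + 1.59 = 9.00
α = (k/(k−1))·(1 − Σσ²ᵢ/σ²_total) = (7/6)·(1 − 9.00/29.24) = 0.808

Cronbach's alpha = 0.808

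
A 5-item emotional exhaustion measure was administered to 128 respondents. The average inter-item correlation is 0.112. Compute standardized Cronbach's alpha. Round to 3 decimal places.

Standardized α = k·r̄ / (1 + (k−1)·r̄) = 5 × 0.112 / (1 + 4 × 0.112)
  = 0.5600 / 1.4480 = 0.387

α = 0.387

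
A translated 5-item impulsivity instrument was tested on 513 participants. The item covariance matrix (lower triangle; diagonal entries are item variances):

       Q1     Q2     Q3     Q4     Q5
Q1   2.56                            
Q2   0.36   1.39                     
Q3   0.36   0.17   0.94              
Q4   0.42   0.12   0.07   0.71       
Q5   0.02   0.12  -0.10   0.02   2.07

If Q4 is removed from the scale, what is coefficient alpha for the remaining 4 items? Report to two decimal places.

α = 0.28

Remaining items: Q1, Q2, Q3, Q5 (k = 4).
Σσᵢ² = 2.56 + 1.39 + 0.94 + 2.07 = 6.96
σ²_T = 6.96 + 2 × 0.93 = 8.82
α (item deleted) = (4/3)·(1 − 6.96/8.82) = 0.28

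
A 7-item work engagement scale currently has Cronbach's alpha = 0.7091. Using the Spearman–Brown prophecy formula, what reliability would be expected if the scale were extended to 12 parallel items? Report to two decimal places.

predicted reliability = 0.81

Length factor m = 12/7 = 1.7143
α' = m·α / (1 + (m−1)·α)
   = 12/7 × 0.7091 / (1 + (12/7 − 1) × 0.7091)
   = 1.2156 / 1.5065 = 0.81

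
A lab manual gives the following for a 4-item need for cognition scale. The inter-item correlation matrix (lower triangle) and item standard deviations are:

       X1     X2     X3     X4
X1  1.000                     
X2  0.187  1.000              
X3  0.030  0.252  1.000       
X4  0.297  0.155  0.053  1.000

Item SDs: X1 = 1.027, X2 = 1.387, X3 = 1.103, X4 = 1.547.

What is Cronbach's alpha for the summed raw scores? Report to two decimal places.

Cronbach's alpha = 0.43

Σσ²ᵢ = 1.027² + 1.387² + 1.103² + 1.547² = 6.5883
Covariances σ_ij = r_ij · s_i · s_j:
  σ(X1,X2) = 0.187 × 1.027 × 1.387 = 0.2664
  σ(X1,X3) = 0.030 × 1.027 × 1.103 = 0.0340
  σ(X1,X4) = 0.297 × 1.027 × 1.547 = 0.4719
  σ(X2,X3) = 0.252 × 1.387 × 1.103 = 0.3855
  σ(X2,X4) = 0.155 × 1.387 × 1.547 = 0.3326
  σ(X3,X4) = 0.053 × 1.103 × 1.547 = 0.0904
σ²_T = Σσ²ᵢ + 2·Σσ_ij = 6.5883 + 2 × 1.5808 = 9.7499
α = (4/3)·(1 − 6.5883/9.7499) = 0.43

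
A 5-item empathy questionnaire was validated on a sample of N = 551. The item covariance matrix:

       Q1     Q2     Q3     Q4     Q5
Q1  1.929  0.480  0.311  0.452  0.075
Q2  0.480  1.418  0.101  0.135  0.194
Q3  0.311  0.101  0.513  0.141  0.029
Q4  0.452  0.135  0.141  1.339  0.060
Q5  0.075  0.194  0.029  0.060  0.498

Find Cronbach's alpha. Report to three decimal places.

sum of item variances = 1.929 + 1.418 + 0.513 + 1.339 + 0.498 = 5.697
Sum of off-diagonal covariances = 1.978
Var(T) = 5.697 + 2 × 1.978 = 9.653
α = (k/(k−1))·(1 − sum of item variances/Var(T)) = (5/4)·(1 − 5.697/9.653) = 0.512

Cronbach's alpha = 0.512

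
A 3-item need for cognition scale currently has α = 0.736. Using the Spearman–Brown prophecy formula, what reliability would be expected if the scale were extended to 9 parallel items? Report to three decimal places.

Length factor m = 9/3 = 3.0000
α' = m·α / (1 + (m−1)·α)
   = 9/3 × 0.736 / (1 + (9/3 − 1) × 0.736)
   = 2.2080 / 2.4720 = 0.893

predicted reliability = 0.893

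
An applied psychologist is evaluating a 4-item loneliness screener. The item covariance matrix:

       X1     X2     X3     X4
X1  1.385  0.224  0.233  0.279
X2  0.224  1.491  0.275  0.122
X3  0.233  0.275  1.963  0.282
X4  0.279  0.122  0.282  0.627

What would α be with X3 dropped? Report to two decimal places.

α = 0.39

Remaining items: X1, X2, X4 (k = 3).
Σσ²ᵢ = 1.385 + 1.491 + 0.627 = 3.503
total variance = 3.503 + 2 × 0.625 = 4.753
α (item deleted) = (3/2)·(1 − 3.503/4.753) = 0.39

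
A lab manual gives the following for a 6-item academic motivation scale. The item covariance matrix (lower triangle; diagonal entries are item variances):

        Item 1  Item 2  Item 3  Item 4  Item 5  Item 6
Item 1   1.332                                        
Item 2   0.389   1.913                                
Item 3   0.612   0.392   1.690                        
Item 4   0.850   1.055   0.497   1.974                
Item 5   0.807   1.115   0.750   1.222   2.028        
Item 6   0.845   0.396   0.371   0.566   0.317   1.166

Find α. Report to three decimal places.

α = 0.802

Σσ²ᵢ = 1.332 + 1.913 + 1.690 + 1.974 + 2.028 + 1.166 = 10.103
Sum of off-diagonal covariances = 10.184
σ²_T = 10.103 + 2 × 10.184 = 30.471
α = (k/(k−1))·(1 − Σσ²ᵢ/σ²_T) = (6/5)·(1 − 10.103/30.471) = 0.802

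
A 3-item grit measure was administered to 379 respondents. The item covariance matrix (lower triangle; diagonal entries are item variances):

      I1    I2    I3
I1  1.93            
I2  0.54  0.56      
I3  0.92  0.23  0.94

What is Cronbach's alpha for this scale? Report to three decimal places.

α = 0.744

ΣVar(i) = 1.93 + 0.56 + 0.94 = 3.43
Sum of the distinct covariances = 1.69
σ²_total = 3.43 + 2 × 1.69 = 6.81
α = (k/(k−1))·(1 − ΣVar(i)/σ²_total) = (3/2)·(1 − 3.43/6.81) = 0.744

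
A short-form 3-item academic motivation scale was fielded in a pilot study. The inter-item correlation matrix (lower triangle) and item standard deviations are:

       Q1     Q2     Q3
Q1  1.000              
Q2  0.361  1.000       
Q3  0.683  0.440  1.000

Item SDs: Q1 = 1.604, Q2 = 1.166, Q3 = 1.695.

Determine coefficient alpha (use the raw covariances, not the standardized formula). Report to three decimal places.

α = 0.750

Σσ²ᵢ = 1.604² + 1.166² + 1.695² = 6.8054
Covariances σ_ij = r_ij · s_i · s_j:
  σ(Q1,Q2) = 0.361 × 1.604 × 1.166 = 0.6752
  σ(Q1,Q3) = 0.683 × 1.604 × 1.695 = 1.8569
  σ(Q2,Q3) = 0.440 × 1.166 × 1.695 = 0.8696
σ²_T = Σσ²ᵢ + 2·Σσ_ij = 6.8054 + 2 × 3.4017 = 13.6088
α = (3/2)·(1 − 6.8054/13.6088) = 0.750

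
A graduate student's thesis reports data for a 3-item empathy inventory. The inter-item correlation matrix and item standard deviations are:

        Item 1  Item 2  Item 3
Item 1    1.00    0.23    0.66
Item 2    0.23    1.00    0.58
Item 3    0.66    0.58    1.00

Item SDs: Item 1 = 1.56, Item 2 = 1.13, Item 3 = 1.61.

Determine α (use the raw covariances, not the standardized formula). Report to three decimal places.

α = 0.746

Σσ²ᵢ = 1.56² + 1.13² + 1.61² = 6.3026
Covariances σ_ij = r_ij · s_i · s_j:
  σ(Item 1,Item 2) = 0.23 × 1.56 × 1.13 = 0.4054
  σ(Item 1,Item 3) = 0.66 × 1.56 × 1.61 = 1.6577
  σ(Item 2,Item 3) = 0.58 × 1.13 × 1.61 = 1.0552
σ²_T = Σσ²ᵢ + 2·Σσ_ij = 6.3026 + 2 × 3.1183 = 12.5392
α = (3/2)·(1 − 6.3026/12.5392) = 0.746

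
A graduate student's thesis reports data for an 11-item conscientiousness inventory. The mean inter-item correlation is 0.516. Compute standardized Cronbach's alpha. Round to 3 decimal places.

Standardized α = k·r̄ / (1 + (k−1)·r̄) = 11 × 0.516 / (1 + 10 × 0.516)
  = 5.6760 / 6.1600 = 0.921

α = 0.921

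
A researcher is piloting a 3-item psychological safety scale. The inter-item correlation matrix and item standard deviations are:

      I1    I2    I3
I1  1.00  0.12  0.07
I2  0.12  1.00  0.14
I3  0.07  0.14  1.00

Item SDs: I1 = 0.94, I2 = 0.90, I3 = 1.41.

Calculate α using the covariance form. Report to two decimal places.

α = 0.25

Σσ²ᵢ = 0.94² + 0.90² + 1.41² = 3.6817
Covariances σ_ij = r_ij · s_i · s_j:
  σ(I1,I2) = 0.12 × 0.94 × 0.90 = 0.1015
  σ(I1,I3) = 0.07 × 0.94 × 1.41 = 0.0928
  σ(I2,I3) = 0.14 × 0.90 × 1.41 = 0.1777
σ²_T = Σσ²ᵢ + 2·Σσ_ij = 3.6817 + 2 × 0.3720 = 4.4257
α = (3/2)·(1 − 3.6817/4.4257) = 0.25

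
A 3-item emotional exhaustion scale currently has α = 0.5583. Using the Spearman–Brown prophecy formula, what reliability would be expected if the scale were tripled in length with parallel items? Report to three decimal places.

predicted reliability = 0.791

Length factor m = 3
α' = m·α / (1 + (m−1)·α)
   = 3 × 0.5583 / (1 + (3 − 1) × 0.5583)
   = 1.6749 / 2.1166 = 0.791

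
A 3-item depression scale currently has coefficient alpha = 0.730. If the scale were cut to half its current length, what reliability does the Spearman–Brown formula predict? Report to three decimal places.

predicted reliability = 0.575

Length factor m = 1/2
α' = m·α / (1 − (1−m)·α)
   = 1/2 × 0.730 / (1 − (1 − 1/2) × 0.730)
   = 0.3650 / 0.6350 = 0.575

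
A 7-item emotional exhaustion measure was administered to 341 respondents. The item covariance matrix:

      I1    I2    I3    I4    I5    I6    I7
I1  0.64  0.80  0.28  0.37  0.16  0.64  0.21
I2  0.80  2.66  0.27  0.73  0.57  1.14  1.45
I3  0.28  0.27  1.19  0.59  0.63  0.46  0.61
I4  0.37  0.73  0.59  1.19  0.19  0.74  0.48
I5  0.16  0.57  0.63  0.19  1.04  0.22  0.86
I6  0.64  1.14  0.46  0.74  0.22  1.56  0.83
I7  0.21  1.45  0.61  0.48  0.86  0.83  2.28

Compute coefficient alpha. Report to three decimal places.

ΣVar(i) = 0.64 + 2.66 + 1.19 + 1.19 + 1.04 + 1.56 + 2.28 = 10.56
Sum of off-diagonal covariances = 12.23
σ²_total = 10.56 + 2 × 12.23 = 35.02
α = (k/(k−1))·(1 − ΣVar(i)/σ²_total) = (7/6)·(1 − 10.56/35.02) = 0.815

α = 0.815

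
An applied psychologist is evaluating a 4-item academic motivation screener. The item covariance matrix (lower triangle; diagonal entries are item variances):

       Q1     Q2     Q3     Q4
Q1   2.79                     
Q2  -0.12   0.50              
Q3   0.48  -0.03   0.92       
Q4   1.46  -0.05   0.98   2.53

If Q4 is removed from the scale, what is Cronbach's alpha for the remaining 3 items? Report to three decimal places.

α = 0.203

Remaining items: Q1, Q2, Q3 (k = 3).
Σσ²ᵢ = 2.79 + 0.50 + 0.92 = 4.21
total variance = 4.21 + 2 × 0.33 = 4.87
α (item deleted) = (3/2)·(1 − 4.21/4.87) = 0.203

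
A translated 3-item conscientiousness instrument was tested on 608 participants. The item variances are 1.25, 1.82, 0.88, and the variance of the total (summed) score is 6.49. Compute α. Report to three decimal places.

α = 0.587

ΣVar(i) = 1.25 + 1.82 + 0.88 = 3.95
α = (k/(k−1))·(1 − ΣVar(i)/σ²_total) = (3/2)·(1 − 3.95/6.49) = 0.587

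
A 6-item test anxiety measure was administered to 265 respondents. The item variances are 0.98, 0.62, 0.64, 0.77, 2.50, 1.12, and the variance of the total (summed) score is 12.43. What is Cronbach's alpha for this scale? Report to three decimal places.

Σσᵢ² = 0.98 + 0.62 + 0.64 + 0.77 + 2.50 + 1.12 = 6.63
α = (k/(k−1))·(1 − Σσᵢ²/σ²_total) = (6/5)·(1 − 6.63/12.43) = 0.560

α = 0.560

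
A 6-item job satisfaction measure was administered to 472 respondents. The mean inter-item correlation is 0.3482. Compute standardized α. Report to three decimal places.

Standardized α = k·r̄ / (1 + (k−1)·r̄) = 6 × 0.3482 / (1 + 5 × 0.3482)
  = 2.0892 / 2.7410 = 0.762

α = 0.762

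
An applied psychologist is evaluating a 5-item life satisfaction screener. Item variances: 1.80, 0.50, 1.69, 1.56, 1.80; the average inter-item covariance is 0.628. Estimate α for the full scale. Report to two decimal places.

Σσᵢ² = 1.80 + 0.50 + 1.69 + 1.56 + 1.80 = 7.35
Sum of the 10 distinct covariances = 10 × 0.628 = 6.280
σ²_total = Σσᵢ² + 2·Σcov = 7.35 + 2 × 6.280 = 19.910
α = (5/4)·(1 − 7.35/19.910) = 0.79

α = 0.79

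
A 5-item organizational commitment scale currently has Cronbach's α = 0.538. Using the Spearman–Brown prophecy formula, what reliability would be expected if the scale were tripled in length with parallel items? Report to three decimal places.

predicted reliability = 0.777

Length factor m = 3
α' = m·α / (1 + (m−1)·α)
   = 3 × 0.538 / (1 + (3 − 1) × 0.538)
   = 1.6140 / 2.0760 = 0.777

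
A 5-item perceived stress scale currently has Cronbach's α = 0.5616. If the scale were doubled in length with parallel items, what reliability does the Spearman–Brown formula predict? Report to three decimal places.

predicted reliability = 0.719

Length factor m = 2
α' = m·α / (1 + (m−1)·α)
   = 2 × 0.5616 / (1 + (2 − 1) × 0.5616)
   = 1.1232 / 1.5616 = 0.719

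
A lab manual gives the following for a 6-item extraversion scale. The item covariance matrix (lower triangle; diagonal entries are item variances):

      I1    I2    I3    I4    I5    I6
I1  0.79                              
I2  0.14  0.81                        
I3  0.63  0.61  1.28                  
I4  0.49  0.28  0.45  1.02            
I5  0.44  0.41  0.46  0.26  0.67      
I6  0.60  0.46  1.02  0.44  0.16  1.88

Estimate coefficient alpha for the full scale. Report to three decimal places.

coefficient alpha = 0.816

sum of item variances = 0.79 + 0.81 + 1.28 + 1.02 + 0.67 + 1.88 = 6.45
Σ_{i<j} σ_ij = 6.85
Var(T) = 6.45 + 2 × 6.85 = 20.15
α = (k/(k−1))·(1 − sum of item variances/Var(T)) = (6/5)·(1 − 6.45/20.15) = 0.816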